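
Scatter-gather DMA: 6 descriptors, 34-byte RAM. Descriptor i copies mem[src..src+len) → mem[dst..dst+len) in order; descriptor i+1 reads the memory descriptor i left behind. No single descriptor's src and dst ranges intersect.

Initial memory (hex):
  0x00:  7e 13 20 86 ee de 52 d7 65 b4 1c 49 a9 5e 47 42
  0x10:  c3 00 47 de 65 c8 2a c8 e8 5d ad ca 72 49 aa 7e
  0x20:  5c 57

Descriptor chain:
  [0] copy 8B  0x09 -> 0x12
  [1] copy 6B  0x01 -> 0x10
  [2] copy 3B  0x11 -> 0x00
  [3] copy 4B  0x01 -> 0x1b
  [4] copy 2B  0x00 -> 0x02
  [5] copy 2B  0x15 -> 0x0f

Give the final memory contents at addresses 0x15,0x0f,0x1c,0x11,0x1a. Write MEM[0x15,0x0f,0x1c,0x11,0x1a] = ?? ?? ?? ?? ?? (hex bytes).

MEM[0x15,0x0f,0x1c,0x11,0x1a] = 52 52 ee 20 ad

[0] 0x09->0x12 len=8 : b4 1c 49 a9 5e 47 42 c3
[1] 0x01->0x10 len=6 : 13 20 86 ee de 52
[2] 0x11->0x00 len=3 : 20 86 ee
[3] 0x01->0x1b len=4 : 86 ee 86 ee
[4] 0x00->0x02 len=2 : 20 86
[5] 0x15->0x0f len=2 : 52 5e
query mem[0x15]=0x52, mem[0x0f]=0x52, mem[0x1c]=0xee, mem[0x11]=0x20, mem[0x1a]=0xad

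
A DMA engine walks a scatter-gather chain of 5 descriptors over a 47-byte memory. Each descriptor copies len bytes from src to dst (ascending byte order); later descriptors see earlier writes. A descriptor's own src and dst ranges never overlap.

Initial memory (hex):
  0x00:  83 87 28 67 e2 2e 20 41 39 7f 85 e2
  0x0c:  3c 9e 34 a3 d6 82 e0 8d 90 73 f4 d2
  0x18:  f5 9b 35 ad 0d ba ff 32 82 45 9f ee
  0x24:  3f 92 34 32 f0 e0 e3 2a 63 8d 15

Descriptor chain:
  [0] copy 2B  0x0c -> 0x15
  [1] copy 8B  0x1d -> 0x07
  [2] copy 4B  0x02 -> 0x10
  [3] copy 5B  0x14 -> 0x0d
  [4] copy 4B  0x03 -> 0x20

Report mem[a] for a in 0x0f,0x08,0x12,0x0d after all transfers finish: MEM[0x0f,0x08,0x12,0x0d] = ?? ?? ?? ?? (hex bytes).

  after D0: wrote 2B at 0x15 = 3c9e
  after D1: wrote 8B at 0x07 = baff3282459fee3f
  after D2: wrote 4B at 0x10 = 2867e22e
  after D3: wrote 5B at 0x0d = 903c9ed2f5
  after D4: wrote 4B at 0x20 = 67e22e20
query mem[0x0f]=0x9e, mem[0x08]=0xff, mem[0x12]=0xe2, mem[0x0d]=0x90

MEM[0x0f,0x08,0x12,0x0d] = 9e ff e2 90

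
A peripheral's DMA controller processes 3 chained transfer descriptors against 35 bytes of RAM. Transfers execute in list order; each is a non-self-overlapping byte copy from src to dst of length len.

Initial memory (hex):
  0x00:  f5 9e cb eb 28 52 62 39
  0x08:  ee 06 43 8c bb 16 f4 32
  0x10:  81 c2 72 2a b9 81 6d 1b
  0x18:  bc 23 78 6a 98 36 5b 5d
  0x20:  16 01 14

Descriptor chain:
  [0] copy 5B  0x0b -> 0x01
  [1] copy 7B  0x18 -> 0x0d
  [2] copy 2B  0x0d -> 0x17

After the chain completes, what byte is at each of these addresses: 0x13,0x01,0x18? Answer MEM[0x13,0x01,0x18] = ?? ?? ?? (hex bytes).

MEM[0x13,0x01,0x18] = 5b 8c 23

D0: mem[0x01..0x05] <- [8c bb 16 f4 32]
D1: mem[0x0d..0x13] <- [bc 23 78 6a 98 36 5b]
D2: mem[0x17..0x18] <- [bc 23]
query mem[0x13]=0x5b, mem[0x01]=0x8c, mem[0x18]=0x23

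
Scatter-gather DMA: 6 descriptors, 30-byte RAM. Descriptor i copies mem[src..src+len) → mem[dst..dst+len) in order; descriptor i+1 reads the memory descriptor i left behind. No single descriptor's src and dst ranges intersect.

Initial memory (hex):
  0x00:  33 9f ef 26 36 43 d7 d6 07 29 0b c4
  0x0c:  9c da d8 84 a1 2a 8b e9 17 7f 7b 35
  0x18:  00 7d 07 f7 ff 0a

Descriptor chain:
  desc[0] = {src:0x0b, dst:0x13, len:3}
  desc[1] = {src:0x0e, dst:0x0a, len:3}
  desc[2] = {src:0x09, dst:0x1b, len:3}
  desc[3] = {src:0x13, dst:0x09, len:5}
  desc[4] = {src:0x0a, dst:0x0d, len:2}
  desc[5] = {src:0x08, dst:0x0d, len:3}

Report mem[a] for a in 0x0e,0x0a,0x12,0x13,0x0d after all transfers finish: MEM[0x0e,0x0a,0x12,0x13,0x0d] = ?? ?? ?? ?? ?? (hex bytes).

#0 dst[0x13+3] := {0xc4,0x9c,0xda}
#1 dst[0x0a+3] := {0xd8,0x84,0xa1}
#2 dst[0x1b+3] := {0x29,0xd8,0x84}
#3 dst[0x09+5] := {0xc4,0x9c,0xda,0x7b,0x35}
#4 dst[0x0d+2] := {0x9c,0xda}
#5 dst[0x0d+3] := {0x07,0xc4,0x9c}
query mem[0x0e]=0xc4, mem[0x0a]=0x9c, mem[0x12]=0x8b, mem[0x13]=0xc4, mem[0x0d]=0x07

MEM[0x0e,0x0a,0x12,0x13,0x0d] = c4 9c 8b c4 07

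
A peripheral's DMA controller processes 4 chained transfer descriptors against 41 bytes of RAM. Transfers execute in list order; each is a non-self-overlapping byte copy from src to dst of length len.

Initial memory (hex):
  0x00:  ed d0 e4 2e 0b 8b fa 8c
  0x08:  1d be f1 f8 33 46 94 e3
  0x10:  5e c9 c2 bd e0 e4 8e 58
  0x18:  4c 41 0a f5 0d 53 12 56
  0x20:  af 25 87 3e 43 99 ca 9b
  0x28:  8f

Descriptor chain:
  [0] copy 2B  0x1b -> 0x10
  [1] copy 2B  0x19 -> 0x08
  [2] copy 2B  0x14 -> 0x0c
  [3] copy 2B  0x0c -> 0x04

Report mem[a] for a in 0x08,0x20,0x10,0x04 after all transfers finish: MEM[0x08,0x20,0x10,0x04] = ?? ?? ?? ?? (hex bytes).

MEM[0x08,0x20,0x10,0x04] = 41 af f5 e0

D0: mem[0x10..0x11] <- [f5 0d]
D1: mem[0x08..0x09] <- [41 0a]
D2: mem[0x0c..0x0d] <- [e0 e4]
D3: mem[0x04..0x05] <- [e0 e4]
query mem[0x08]=0x41, mem[0x20]=0xaf, mem[0x10]=0xf5, mem[0x04]=0xe0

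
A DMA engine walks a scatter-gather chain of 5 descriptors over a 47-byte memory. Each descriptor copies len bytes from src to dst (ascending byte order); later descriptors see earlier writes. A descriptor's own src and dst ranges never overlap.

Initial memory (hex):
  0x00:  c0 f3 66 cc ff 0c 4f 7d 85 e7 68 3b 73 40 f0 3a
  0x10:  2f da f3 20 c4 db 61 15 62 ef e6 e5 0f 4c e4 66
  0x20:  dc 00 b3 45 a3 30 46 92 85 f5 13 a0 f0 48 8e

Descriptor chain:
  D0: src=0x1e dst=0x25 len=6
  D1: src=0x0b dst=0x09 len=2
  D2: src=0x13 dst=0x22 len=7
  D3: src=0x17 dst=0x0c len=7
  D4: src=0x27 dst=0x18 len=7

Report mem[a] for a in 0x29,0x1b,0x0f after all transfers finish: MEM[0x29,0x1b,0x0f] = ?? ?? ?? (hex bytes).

MEM[0x29,0x1b,0x0f] = b3 45 e6

  after D0: wrote 6B at 0x25 = e466dc00b345
  after D1: wrote 2B at 0x09 = 3b73
  after D2: wrote 7B at 0x22 = 20c4db611562ef
  after D3: wrote 7B at 0x0c = 1562efe6e50f4c
  after D4: wrote 7B at 0x18 = 62efb345a0f048
query mem[0x29]=0xb3, mem[0x1b]=0x45, mem[0x0f]=0xe6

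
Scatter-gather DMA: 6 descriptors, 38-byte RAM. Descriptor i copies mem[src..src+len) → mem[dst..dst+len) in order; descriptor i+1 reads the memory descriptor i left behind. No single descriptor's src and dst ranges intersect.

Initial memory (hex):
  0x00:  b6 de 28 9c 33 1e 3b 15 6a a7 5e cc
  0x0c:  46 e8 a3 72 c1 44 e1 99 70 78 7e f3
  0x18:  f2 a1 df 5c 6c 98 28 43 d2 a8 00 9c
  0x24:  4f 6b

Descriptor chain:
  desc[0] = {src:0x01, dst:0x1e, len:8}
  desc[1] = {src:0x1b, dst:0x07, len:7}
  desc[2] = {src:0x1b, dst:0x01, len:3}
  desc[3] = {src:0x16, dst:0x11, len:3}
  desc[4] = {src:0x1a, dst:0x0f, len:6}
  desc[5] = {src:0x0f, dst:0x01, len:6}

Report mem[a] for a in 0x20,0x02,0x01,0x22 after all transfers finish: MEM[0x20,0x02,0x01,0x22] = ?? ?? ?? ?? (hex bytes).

MEM[0x20,0x02,0x01,0x22] = 9c 5c df 1e

  after D0: wrote 8B at 0x1e = de289c331e3b156a
  after D1: wrote 7B at 0x07 = 5c6c98de289c33
  after D2: wrote 3B at 0x01 = 5c6c98
  after D3: wrote 3B at 0x11 = 7ef3f2
  after D4: wrote 6B at 0x0f = df5c6c98de28
  after D5: wrote 6B at 0x01 = df5c6c98de28
query mem[0x20]=0x9c, mem[0x02]=0x5c, mem[0x01]=0xdf, mem[0x22]=0x1e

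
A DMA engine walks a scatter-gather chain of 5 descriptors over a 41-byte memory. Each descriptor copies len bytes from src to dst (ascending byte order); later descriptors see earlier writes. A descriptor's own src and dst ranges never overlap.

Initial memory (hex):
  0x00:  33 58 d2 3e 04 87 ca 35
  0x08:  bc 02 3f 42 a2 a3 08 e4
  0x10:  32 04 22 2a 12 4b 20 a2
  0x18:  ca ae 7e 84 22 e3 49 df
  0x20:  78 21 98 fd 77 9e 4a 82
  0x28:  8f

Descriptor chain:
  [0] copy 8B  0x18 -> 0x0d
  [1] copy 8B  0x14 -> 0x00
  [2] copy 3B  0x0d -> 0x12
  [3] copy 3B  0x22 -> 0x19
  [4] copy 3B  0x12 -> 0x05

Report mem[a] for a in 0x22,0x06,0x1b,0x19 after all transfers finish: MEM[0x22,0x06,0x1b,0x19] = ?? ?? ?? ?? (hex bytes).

MEM[0x22,0x06,0x1b,0x19] = 98 ae 77 98

[0] 0x18->0x0d len=8 : ca ae 7e 84 22 e3 49 df
[1] 0x14->0x00 len=8 : df 4b 20 a2 ca ae 7e 84
[2] 0x0d->0x12 len=3 : ca ae 7e
[3] 0x22->0x19 len=3 : 98 fd 77
[4] 0x12->0x05 len=3 : ca ae 7e
query mem[0x22]=0x98, mem[0x06]=0xae, mem[0x1b]=0x77, mem[0x19]=0x98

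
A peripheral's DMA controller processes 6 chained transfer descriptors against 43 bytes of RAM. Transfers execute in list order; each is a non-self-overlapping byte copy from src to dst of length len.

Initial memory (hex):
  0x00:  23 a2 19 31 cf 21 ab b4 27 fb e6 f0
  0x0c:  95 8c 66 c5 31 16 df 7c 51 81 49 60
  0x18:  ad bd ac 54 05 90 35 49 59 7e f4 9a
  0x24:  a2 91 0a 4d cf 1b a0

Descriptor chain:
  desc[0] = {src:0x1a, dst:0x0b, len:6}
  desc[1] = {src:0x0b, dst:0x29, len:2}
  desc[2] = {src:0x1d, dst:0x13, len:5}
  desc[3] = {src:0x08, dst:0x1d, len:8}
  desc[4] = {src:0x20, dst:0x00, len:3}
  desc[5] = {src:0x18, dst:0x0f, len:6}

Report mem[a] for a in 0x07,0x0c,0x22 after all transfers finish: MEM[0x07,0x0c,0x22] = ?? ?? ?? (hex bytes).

MEM[0x07,0x0c,0x22] = b4 54 05

[0] 0x1a->0x0b len=6 : ac 54 05 90 35 49
[1] 0x0b->0x29 len=2 : ac 54
[2] 0x1d->0x13 len=5 : 90 35 49 59 7e
[3] 0x08->0x1d len=8 : 27 fb e6 ac 54 05 90 35
[4] 0x20->0x00 len=3 : ac 54 05
[5] 0x18->0x0f len=6 : ad bd ac 54 05 27
query mem[0x07]=0xb4, mem[0x0c]=0x54, mem[0x22]=0x05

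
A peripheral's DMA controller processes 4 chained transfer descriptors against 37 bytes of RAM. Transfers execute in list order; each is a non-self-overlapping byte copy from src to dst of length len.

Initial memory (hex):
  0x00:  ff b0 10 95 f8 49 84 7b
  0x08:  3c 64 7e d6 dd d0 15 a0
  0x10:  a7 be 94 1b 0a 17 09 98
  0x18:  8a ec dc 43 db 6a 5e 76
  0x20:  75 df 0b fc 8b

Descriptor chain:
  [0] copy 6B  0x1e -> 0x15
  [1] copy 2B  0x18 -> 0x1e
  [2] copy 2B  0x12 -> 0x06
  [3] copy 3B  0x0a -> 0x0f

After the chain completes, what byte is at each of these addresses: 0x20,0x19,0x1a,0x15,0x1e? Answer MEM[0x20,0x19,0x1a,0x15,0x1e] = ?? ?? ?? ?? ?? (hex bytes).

MEM[0x20,0x19,0x1a,0x15,0x1e] = 75 0b fc 5e df

D0: mem[0x15..0x1a] <- [5e 76 75 df 0b fc]
D1: mem[0x1e..0x1f] <- [df 0b]
D2: mem[0x06..0x07] <- [94 1b]
D3: mem[0x0f..0x11] <- [7e d6 dd]
query mem[0x20]=0x75, mem[0x19]=0x0b, mem[0x1a]=0xfc, mem[0x15]=0x5e, mem[0x1e]=0xdf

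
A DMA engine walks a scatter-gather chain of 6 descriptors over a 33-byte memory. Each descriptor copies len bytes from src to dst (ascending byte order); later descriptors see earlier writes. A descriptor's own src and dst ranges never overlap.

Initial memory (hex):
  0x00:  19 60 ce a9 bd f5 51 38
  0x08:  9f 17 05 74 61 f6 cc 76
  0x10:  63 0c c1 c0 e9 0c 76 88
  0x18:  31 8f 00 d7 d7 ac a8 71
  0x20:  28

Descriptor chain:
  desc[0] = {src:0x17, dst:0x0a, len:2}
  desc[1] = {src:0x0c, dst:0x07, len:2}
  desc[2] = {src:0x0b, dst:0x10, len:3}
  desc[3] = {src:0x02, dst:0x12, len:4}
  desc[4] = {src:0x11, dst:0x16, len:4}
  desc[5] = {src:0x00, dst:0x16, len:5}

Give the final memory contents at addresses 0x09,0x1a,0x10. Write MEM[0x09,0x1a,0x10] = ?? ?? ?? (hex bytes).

MEM[0x09,0x1a,0x10] = 17 bd 31

[0] 0x17->0x0a len=2 : 88 31
[1] 0x0c->0x07 len=2 : 61 f6
[2] 0x0b->0x10 len=3 : 31 61 f6
[3] 0x02->0x12 len=4 : ce a9 bd f5
[4] 0x11->0x16 len=4 : 61 ce a9 bd
[5] 0x00->0x16 len=5 : 19 60 ce a9 bd
query mem[0x09]=0x17, mem[0x1a]=0xbd, mem[0x10]=0x31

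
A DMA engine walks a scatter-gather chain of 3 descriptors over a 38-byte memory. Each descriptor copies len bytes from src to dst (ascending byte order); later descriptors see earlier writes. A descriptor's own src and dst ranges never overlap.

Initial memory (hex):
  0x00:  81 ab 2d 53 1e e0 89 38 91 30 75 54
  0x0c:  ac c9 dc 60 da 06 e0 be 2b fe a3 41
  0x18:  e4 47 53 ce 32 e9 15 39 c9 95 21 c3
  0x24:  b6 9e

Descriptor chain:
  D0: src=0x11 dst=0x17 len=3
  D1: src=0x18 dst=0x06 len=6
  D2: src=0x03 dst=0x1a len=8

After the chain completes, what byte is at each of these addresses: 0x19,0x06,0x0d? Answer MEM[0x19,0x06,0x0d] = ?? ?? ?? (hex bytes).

MEM[0x19,0x06,0x0d] = be e0 c9

  after D0: wrote 3B at 0x17 = 06e0be
  after D1: wrote 6B at 0x06 = e0be53ce32e9
  after D2: wrote 8B at 0x1a = 531ee0e0be53ce32
query mem[0x19]=0xbe, mem[0x06]=0xe0, mem[0x0d]=0xc9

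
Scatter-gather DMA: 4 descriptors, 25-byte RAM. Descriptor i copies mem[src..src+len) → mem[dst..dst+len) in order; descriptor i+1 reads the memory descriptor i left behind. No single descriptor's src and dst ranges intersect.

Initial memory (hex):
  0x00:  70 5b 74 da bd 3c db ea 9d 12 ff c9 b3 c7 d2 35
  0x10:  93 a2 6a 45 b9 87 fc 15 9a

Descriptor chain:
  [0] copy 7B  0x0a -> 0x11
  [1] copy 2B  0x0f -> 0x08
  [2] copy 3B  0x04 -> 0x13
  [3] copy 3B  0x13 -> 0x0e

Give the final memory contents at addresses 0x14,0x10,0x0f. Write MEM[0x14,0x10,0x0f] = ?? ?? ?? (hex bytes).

MEM[0x14,0x10,0x0f] = 3c db 3c

  after D0: wrote 7B at 0x11 = ffc9b3c7d23593
  after D1: wrote 2B at 0x08 = 3593
  after D2: wrote 3B at 0x13 = bd3cdb
  after D3: wrote 3B at 0x0e = bd3cdb
query mem[0x14]=0x3c, mem[0x10]=0xdb, mem[0x0f]=0x3c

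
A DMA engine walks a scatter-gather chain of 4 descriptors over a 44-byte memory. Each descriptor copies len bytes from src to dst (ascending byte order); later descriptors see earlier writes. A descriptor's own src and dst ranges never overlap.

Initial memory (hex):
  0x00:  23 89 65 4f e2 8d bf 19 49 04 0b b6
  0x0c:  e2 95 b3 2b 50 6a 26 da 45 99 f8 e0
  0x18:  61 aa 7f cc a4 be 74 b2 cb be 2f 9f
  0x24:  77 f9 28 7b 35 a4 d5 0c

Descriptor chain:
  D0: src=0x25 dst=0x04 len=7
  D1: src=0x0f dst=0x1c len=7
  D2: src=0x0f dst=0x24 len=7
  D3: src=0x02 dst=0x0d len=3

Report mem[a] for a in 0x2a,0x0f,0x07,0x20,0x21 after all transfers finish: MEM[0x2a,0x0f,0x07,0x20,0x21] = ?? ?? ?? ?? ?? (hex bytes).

#0 dst[0x04+7] := {0xf9,0x28,0x7b,0x35,0xa4,0xd5,0x0c}
#1 dst[0x1c+7] := {0x2b,0x50,0x6a,0x26,0xda,0x45,0x99}
#2 dst[0x24+7] := {0x2b,0x50,0x6a,0x26,0xda,0x45,0x99}
#3 dst[0x0d+3] := {0x65,0x4f,0xf9}
query mem[0x2a]=0x99, mem[0x0f]=0xf9, mem[0x07]=0x35, mem[0x20]=0xda, mem[0x21]=0x45

MEM[0x2a,0x0f,0x07,0x20,0x21] = 99 f9 35 da 45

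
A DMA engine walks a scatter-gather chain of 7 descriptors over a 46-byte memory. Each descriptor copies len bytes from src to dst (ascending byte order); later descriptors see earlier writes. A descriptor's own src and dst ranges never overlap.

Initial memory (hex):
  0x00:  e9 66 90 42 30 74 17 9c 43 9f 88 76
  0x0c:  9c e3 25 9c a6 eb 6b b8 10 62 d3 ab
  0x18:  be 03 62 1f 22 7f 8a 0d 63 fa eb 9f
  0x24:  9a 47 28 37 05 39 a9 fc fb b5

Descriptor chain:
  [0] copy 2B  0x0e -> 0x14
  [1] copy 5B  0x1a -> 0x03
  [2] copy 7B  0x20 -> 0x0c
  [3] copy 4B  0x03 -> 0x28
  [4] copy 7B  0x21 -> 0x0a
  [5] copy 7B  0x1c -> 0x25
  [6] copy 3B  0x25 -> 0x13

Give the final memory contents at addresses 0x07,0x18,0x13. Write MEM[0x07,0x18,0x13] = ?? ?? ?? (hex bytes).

[0] 0x0e->0x14 len=2 : 25 9c
[1] 0x1a->0x03 len=5 : 62 1f 22 7f 8a
[2] 0x20->0x0c len=7 : 63 fa eb 9f 9a 47 28
[3] 0x03->0x28 len=4 : 62 1f 22 7f
[4] 0x21->0x0a len=7 : fa eb 9f 9a 47 28 37
[5] 0x1c->0x25 len=7 : 22 7f 8a 0d 63 fa eb
[6] 0x25->0x13 len=3 : 22 7f 8a
query mem[0x07]=0x8a, mem[0x18]=0xbe, mem[0x13]=0x22

MEM[0x07,0x18,0x13] = 8a be 22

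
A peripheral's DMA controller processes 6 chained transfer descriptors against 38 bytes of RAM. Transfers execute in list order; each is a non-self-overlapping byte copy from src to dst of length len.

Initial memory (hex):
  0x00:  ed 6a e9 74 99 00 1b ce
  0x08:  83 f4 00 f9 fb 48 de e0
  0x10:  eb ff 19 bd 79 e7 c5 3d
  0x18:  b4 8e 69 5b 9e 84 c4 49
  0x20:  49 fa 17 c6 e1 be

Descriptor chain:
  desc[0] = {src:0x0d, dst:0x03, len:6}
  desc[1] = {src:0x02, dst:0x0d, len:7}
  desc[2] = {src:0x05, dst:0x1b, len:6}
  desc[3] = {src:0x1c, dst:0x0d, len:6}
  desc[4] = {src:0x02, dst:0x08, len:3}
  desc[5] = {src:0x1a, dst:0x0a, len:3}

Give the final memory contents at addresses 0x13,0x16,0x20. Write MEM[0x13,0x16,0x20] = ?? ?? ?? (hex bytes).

MEM[0x13,0x16,0x20] = 19 c5 00

  after D0: wrote 6B at 0x03 = 48dee0ebff19
  after D1: wrote 7B at 0x0d = e948dee0ebff19
  after D2: wrote 6B at 0x1b = e0ebff19f400
  after D3: wrote 6B at 0x0d = ebff19f400fa
  after D4: wrote 3B at 0x08 = e948de
  after D5: wrote 3B at 0x0a = 69e0eb
query mem[0x13]=0x19, mem[0x16]=0xc5, mem[0x20]=0x00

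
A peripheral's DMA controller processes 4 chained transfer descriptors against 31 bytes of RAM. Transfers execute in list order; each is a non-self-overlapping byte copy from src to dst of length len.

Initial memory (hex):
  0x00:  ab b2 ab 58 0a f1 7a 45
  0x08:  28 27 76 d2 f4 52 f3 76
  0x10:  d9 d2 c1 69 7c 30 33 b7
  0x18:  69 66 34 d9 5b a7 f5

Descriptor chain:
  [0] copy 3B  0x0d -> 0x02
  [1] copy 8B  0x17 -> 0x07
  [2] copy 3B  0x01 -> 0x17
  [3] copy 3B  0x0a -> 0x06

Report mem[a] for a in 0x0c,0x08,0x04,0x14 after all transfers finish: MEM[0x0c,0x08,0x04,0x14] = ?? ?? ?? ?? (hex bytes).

D0: mem[0x02..0x04] <- [52 f3 76]
D1: mem[0x07..0x0e] <- [b7 69 66 34 d9 5b a7 f5]
D2: mem[0x17..0x19] <- [b2 52 f3]
D3: mem[0x06..0x08] <- [34 d9 5b]
query mem[0x0c]=0x5b, mem[0x08]=0x5b, mem[0x04]=0x76, mem[0x14]=0x7c

MEM[0x0c,0x08,0x04,0x14] = 5b 5b 76 7c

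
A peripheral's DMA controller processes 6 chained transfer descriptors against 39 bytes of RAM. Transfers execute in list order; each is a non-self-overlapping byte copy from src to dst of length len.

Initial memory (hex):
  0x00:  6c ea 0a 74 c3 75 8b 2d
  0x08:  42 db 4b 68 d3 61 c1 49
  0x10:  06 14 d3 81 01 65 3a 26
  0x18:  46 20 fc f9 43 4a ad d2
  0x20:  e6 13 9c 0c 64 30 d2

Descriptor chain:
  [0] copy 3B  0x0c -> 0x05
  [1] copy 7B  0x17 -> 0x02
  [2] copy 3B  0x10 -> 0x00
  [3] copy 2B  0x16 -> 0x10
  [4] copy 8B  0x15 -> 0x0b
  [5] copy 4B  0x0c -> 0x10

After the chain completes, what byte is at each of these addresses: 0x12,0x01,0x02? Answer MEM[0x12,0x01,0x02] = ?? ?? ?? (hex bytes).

MEM[0x12,0x01,0x02] = 46 14 d3

#0 dst[0x05+3] := {0xd3,0x61,0xc1}
#1 dst[0x02+7] := {0x26,0x46,0x20,0xfc,0xf9,0x43,0x4a}
#2 dst[0x00+3] := {0x06,0x14,0xd3}
#3 dst[0x10+2] := {0x3a,0x26}
#4 dst[0x0b+8] := {0x65,0x3a,0x26,0x46,0x20,0xfc,0xf9,0x43}
#5 dst[0x10+4] := {0x3a,0x26,0x46,0x20}
query mem[0x12]=0x46, mem[0x01]=0x14, mem[0x02]=0xd3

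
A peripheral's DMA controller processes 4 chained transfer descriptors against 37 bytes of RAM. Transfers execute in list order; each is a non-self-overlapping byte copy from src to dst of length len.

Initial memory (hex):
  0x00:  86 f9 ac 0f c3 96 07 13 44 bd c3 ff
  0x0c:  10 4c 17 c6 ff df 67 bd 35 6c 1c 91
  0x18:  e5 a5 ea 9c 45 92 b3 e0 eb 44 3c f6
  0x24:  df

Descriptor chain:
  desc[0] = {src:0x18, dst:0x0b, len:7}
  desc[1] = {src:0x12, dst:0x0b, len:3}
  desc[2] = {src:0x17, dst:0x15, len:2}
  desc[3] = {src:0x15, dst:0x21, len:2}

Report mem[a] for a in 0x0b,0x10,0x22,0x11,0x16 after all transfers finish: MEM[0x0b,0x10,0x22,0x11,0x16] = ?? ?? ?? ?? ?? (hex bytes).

MEM[0x0b,0x10,0x22,0x11,0x16] = 67 92 e5 b3 e5

[0] 0x18->0x0b len=7 : e5 a5 ea 9c 45 92 b3
[1] 0x12->0x0b len=3 : 67 bd 35
[2] 0x17->0x15 len=2 : 91 e5
[3] 0x15->0x21 len=2 : 91 e5
query mem[0x0b]=0x67, mem[0x10]=0x92, mem[0x22]=0xe5, mem[0x11]=0xb3, mem[0x16]=0xe5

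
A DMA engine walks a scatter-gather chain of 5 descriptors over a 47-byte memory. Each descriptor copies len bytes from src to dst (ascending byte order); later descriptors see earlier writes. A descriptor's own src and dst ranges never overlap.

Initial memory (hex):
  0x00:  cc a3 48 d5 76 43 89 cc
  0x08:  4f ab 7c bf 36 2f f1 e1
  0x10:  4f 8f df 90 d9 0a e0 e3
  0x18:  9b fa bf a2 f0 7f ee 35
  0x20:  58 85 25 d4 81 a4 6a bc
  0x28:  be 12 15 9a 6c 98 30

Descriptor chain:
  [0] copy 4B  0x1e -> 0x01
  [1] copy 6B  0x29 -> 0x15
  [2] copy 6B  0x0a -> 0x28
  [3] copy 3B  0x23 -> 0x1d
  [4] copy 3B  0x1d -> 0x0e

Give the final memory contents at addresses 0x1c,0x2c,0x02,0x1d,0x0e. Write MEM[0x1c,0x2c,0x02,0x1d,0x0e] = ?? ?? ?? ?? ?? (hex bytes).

MEM[0x1c,0x2c,0x02,0x1d,0x0e] = f0 f1 35 d4 d4

  after D0: wrote 4B at 0x01 = ee355885
  after D1: wrote 6B at 0x15 = 12159a6c9830
  after D2: wrote 6B at 0x28 = 7cbf362ff1e1
  after D3: wrote 3B at 0x1d = d481a4
  after D4: wrote 3B at 0x0e = d481a4
query mem[0x1c]=0xf0, mem[0x2c]=0xf1, mem[0x02]=0x35, mem[0x1d]=0xd4, mem[0x0e]=0xd4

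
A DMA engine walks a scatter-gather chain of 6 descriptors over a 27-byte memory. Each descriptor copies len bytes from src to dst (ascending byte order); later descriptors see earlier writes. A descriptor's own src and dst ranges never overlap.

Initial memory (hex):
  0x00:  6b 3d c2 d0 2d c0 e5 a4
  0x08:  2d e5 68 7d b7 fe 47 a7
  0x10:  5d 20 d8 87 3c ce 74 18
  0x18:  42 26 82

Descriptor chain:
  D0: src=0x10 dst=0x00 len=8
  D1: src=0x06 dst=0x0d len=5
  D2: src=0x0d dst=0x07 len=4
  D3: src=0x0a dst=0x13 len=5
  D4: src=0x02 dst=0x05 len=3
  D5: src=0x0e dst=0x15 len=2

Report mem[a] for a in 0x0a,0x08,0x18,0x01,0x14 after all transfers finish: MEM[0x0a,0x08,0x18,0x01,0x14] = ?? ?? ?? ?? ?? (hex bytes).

[0] 0x10->0x00 len=8 : 5d 20 d8 87 3c ce 74 18
[1] 0x06->0x0d len=5 : 74 18 2d e5 68
[2] 0x0d->0x07 len=4 : 74 18 2d e5
[3] 0x0a->0x13 len=5 : e5 7d b7 74 18
[4] 0x02->0x05 len=3 : d8 87 3c
[5] 0x0e->0x15 len=2 : 18 2d
query mem[0x0a]=0xe5, mem[0x08]=0x18, mem[0x18]=0x42, mem[0x01]=0x20, mem[0x14]=0x7d

MEM[0x0a,0x08,0x18,0x01,0x14] = e5 18 42 20 7d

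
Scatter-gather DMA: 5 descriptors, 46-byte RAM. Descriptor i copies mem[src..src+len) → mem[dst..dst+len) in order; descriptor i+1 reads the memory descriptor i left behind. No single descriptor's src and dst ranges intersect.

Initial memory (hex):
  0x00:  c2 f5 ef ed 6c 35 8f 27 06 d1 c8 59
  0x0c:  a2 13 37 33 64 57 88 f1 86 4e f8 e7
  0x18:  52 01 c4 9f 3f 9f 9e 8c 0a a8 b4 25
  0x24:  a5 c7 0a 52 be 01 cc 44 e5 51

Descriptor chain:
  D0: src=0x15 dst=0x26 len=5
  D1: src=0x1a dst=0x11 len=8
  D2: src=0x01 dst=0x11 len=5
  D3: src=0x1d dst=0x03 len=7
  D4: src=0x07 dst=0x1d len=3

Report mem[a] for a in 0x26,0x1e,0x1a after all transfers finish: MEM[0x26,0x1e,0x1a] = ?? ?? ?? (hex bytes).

MEM[0x26,0x1e,0x1a] = 4e b4 c4

  after D0: wrote 5B at 0x26 = 4ef8e75201
  after D1: wrote 8B at 0x11 = c49f3f9f9e8c0aa8
  after D2: wrote 5B at 0x11 = f5efed6c35
  after D3: wrote 7B at 0x03 = 9f9e8c0aa8b425
  after D4: wrote 3B at 0x1d = a8b425
query mem[0x26]=0x4e, mem[0x1e]=0xb4, mem[0x1a]=0xc4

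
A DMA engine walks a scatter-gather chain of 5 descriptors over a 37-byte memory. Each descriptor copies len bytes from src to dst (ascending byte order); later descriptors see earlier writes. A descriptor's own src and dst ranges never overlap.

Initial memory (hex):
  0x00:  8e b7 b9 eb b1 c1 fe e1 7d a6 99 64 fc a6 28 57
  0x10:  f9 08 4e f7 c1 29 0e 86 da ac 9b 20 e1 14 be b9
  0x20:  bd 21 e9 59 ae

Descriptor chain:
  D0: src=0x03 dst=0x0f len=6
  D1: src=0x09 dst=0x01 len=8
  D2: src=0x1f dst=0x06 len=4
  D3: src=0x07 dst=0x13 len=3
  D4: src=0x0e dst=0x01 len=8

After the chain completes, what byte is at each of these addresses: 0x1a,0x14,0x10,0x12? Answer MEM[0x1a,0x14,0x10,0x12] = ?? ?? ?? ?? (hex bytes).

#0 dst[0x0f+6] := {0xeb,0xb1,0xc1,0xfe,0xe1,0x7d}
#1 dst[0x01+8] := {0xa6,0x99,0x64,0xfc,0xa6,0x28,0xeb,0xb1}
#2 dst[0x06+4] := {0xb9,0xbd,0x21,0xe9}
#3 dst[0x13+3] := {0xbd,0x21,0xe9}
#4 dst[0x01+8] := {0x28,0xeb,0xb1,0xc1,0xfe,0xbd,0x21,0xe9}
query mem[0x1a]=0x9b, mem[0x14]=0x21, mem[0x10]=0xb1, mem[0x12]=0xfe

MEM[0x1a,0x14,0x10,0x12] = 9b 21 b1 fe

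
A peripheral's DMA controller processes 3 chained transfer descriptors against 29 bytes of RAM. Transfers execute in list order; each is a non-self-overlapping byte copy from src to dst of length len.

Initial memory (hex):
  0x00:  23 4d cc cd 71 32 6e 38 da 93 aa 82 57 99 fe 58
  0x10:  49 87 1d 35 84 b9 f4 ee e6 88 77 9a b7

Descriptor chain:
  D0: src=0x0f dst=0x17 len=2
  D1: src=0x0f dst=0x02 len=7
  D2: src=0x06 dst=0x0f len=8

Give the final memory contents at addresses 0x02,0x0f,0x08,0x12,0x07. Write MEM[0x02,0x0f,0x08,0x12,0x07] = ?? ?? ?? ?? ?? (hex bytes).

MEM[0x02,0x0f,0x08,0x12,0x07] = 58 35 b9 93 84

  after D0: wrote 2B at 0x17 = 5849
  after D1: wrote 7B at 0x02 = 5849871d3584b9
  after D2: wrote 8B at 0x0f = 3584b993aa825799
query mem[0x02]=0x58, mem[0x0f]=0x35, mem[0x08]=0xb9, mem[0x12]=0x93, mem[0x07]=0x84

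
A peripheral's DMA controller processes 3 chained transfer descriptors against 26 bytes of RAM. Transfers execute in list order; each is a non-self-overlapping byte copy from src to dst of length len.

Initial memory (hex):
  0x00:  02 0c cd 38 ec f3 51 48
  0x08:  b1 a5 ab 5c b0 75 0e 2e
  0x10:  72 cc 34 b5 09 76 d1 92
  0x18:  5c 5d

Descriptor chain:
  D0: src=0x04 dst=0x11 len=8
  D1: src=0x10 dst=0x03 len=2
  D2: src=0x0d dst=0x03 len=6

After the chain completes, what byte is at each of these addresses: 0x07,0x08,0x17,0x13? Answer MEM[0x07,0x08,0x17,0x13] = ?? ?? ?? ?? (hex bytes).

  after D0: wrote 8B at 0x11 = ecf35148b1a5ab5c
  after D1: wrote 2B at 0x03 = 72ec
  after D2: wrote 6B at 0x03 = 750e2e72ecf3
query mem[0x07]=0xec, mem[0x08]=0xf3, mem[0x17]=0xab, mem[0x13]=0x51

MEM[0x07,0x08,0x17,0x13] = ec f3 ab 51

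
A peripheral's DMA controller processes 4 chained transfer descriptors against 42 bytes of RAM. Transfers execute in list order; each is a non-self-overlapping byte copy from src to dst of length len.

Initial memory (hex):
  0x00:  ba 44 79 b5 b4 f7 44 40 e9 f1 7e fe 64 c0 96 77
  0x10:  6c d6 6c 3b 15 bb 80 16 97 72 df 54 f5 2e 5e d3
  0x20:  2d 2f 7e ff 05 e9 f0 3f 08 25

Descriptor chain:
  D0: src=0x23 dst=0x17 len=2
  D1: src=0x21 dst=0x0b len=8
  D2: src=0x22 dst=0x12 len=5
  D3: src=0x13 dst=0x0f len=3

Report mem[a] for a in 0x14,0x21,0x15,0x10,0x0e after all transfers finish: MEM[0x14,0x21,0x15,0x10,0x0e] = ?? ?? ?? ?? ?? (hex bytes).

MEM[0x14,0x21,0x15,0x10,0x0e] = 05 2f e9 05 05

D0: mem[0x17..0x18] <- [ff 05]
D1: mem[0x0b..0x12] <- [2f 7e ff 05 e9 f0 3f 08]
D2: mem[0x12..0x16] <- [7e ff 05 e9 f0]
D3: mem[0x0f..0x11] <- [ff 05 e9]
query mem[0x14]=0x05, mem[0x21]=0x2f, mem[0x15]=0xe9, mem[0x10]=0x05, mem[0x0e]=0x05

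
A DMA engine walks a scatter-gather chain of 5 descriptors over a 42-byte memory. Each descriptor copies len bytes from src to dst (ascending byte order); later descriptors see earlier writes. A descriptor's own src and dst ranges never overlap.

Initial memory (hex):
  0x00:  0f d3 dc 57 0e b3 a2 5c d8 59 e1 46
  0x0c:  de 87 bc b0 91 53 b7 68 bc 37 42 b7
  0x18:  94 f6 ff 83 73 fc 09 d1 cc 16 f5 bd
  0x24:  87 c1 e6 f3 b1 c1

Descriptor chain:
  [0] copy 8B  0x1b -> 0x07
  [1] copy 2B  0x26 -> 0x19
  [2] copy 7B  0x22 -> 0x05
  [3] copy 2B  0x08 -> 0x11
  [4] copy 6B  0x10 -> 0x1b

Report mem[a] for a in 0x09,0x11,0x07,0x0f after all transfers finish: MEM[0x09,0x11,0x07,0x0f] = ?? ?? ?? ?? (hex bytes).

D0: mem[0x07..0x0e] <- [83 73 fc 09 d1 cc 16 f5]
D1: mem[0x19..0x1a] <- [e6 f3]
D2: mem[0x05..0x0b] <- [f5 bd 87 c1 e6 f3 b1]
D3: mem[0x11..0x12] <- [c1 e6]
D4: mem[0x1b..0x20] <- [91 c1 e6 68 bc 37]
query mem[0x09]=0xe6, mem[0x11]=0xc1, mem[0x07]=0x87, mem[0x0f]=0xb0

MEM[0x09,0x11,0x07,0x0f] = e6 c1 87 b0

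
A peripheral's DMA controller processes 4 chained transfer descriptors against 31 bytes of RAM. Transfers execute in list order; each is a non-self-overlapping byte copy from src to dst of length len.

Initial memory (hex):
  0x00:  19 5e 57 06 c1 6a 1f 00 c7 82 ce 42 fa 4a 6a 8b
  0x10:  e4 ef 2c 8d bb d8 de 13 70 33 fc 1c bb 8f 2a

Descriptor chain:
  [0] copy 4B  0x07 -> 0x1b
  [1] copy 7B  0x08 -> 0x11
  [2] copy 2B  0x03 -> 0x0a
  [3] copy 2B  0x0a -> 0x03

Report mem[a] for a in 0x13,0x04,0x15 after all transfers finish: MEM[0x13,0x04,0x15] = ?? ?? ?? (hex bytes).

[0] 0x07->0x1b len=4 : 00 c7 82 ce
[1] 0x08->0x11 len=7 : c7 82 ce 42 fa 4a 6a
[2] 0x03->0x0a len=2 : 06 c1
[3] 0x0a->0x03 len=2 : 06 c1
query mem[0x13]=0xce, mem[0x04]=0xc1, mem[0x15]=0xfa

MEM[0x13,0x04,0x15] = ce c1 fa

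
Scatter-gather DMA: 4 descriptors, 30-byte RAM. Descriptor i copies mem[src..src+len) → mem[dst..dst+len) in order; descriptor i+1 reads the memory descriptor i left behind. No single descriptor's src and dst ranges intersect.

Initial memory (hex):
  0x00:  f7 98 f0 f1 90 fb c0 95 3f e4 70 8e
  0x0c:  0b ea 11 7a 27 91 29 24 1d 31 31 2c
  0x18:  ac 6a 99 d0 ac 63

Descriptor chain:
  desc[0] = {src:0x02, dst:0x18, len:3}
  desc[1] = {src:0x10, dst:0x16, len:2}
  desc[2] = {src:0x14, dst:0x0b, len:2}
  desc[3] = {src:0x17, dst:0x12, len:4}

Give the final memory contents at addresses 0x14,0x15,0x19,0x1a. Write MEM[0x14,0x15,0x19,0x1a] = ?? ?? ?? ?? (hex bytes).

MEM[0x14,0x15,0x19,0x1a] = f1 90 f1 90

[0] 0x02->0x18 len=3 : f0 f1 90
[1] 0x10->0x16 len=2 : 27 91
[2] 0x14->0x0b len=2 : 1d 31
[3] 0x17->0x12 len=4 : 91 f0 f1 90
query mem[0x14]=0xf1, mem[0x15]=0x90, mem[0x19]=0xf1, mem[0x1a]=0x90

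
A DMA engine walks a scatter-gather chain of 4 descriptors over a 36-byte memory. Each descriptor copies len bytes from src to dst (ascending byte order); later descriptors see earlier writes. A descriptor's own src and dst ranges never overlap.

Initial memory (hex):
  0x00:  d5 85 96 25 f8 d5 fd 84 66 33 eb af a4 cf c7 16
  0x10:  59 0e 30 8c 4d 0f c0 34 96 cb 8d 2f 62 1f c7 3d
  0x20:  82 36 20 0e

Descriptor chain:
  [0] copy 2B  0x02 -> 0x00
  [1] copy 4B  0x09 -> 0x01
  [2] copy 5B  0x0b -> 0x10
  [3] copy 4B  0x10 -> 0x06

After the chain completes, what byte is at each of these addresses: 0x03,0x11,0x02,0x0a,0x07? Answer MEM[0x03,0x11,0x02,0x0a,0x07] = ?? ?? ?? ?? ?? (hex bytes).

  after D0: wrote 2B at 0x00 = 9625
  after D1: wrote 4B at 0x01 = 33ebafa4
  after D2: wrote 5B at 0x10 = afa4cfc716
  after D3: wrote 4B at 0x06 = afa4cfc7
query mem[0x03]=0xaf, mem[0x11]=0xa4, mem[0x02]=0xeb, mem[0x0a]=0xeb, mem[0x07]=0xa4

MEM[0x03,0x11,0x02,0x0a,0x07] = af a4 eb eb a4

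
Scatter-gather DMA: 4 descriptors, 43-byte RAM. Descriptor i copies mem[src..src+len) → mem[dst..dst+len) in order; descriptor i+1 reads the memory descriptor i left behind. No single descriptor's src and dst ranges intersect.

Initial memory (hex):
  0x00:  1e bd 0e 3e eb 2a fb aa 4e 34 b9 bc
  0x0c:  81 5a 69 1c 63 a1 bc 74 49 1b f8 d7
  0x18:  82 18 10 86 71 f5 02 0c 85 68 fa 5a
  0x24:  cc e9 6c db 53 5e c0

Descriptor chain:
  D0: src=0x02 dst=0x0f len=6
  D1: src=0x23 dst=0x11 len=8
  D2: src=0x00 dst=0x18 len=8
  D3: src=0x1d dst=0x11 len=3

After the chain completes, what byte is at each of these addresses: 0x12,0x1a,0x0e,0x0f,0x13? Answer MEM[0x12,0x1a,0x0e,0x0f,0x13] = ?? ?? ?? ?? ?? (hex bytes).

D0: mem[0x0f..0x14] <- [0e 3e eb 2a fb aa]
D1: mem[0x11..0x18] <- [5a cc e9 6c db 53 5e c0]
D2: mem[0x18..0x1f] <- [1e bd 0e 3e eb 2a fb aa]
D3: mem[0x11..0x13] <- [2a fb aa]
query mem[0x12]=0xfb, mem[0x1a]=0x0e, mem[0x0e]=0x69, mem[0x0f]=0x0e, mem[0x13]=0xaa

MEM[0x12,0x1a,0x0e,0x0f,0x13] = fb 0e 69 0e aa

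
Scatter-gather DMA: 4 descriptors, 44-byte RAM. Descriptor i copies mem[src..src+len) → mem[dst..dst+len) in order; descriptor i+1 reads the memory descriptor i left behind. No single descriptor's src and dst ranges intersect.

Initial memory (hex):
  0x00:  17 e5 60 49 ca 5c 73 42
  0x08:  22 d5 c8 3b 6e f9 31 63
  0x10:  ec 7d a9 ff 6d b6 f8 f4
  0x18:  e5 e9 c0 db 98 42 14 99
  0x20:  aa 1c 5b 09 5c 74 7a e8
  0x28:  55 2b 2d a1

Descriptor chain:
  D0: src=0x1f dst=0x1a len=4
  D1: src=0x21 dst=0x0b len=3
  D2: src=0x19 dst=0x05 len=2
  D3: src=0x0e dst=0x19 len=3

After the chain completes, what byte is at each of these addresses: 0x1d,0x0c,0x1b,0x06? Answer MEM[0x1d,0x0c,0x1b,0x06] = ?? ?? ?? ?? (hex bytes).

MEM[0x1d,0x0c,0x1b,0x06] = 5b 5b ec 99

  after D0: wrote 4B at 0x1a = 99aa1c5b
  after D1: wrote 3B at 0x0b = 1c5b09
  after D2: wrote 2B at 0x05 = e999
  after D3: wrote 3B at 0x19 = 3163ec
query mem[0x1d]=0x5b, mem[0x0c]=0x5b, mem[0x1b]=0xec, mem[0x06]=0x99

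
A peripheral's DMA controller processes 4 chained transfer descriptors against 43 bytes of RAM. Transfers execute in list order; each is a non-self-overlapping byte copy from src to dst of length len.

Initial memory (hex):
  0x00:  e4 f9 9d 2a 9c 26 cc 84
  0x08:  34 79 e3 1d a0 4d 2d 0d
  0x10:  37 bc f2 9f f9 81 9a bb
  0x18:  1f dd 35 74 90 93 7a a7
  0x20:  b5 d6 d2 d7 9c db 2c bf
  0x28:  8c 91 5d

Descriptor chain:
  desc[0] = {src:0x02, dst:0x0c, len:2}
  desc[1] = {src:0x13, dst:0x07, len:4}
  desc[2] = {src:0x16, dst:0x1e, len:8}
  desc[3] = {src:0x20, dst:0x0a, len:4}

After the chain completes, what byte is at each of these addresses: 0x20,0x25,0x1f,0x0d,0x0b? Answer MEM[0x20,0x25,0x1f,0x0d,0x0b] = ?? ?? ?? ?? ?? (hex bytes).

#0 dst[0x0c+2] := {0x9d,0x2a}
#1 dst[0x07+4] := {0x9f,0xf9,0x81,0x9a}
#2 dst[0x1e+8] := {0x9a,0xbb,0x1f,0xdd,0x35,0x74,0x90,0x93}
#3 dst[0x0a+4] := {0x1f,0xdd,0x35,0x74}
query mem[0x20]=0x1f, mem[0x25]=0x93, mem[0x1f]=0xbb, mem[0x0d]=0x74, mem[0x0b]=0xdd

MEM[0x20,0x25,0x1f,0x0d,0x0b] = 1f 93 bb 74 dd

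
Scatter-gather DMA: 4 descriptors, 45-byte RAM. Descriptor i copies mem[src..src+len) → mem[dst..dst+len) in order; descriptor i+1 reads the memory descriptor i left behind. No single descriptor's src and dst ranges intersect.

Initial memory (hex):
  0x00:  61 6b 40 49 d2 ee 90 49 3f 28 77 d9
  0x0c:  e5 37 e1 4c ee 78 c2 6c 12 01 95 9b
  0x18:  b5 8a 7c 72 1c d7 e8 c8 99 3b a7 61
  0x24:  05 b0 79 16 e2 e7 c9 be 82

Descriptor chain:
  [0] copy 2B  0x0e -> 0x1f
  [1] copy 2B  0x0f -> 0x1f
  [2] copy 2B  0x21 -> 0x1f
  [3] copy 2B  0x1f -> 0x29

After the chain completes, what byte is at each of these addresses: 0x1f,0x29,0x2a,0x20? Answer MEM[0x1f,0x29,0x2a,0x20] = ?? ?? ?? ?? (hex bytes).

  after D0: wrote 2B at 0x1f = e14c
  after D1: wrote 2B at 0x1f = 4cee
  after D2: wrote 2B at 0x1f = 3ba7
  after D3: wrote 2B at 0x29 = 3ba7
query mem[0x1f]=0x3b, mem[0x29]=0x3b, mem[0x2a]=0xa7, mem[0x20]=0xa7

MEM[0x1f,0x29,0x2a,0x20] = 3b 3b a7 a7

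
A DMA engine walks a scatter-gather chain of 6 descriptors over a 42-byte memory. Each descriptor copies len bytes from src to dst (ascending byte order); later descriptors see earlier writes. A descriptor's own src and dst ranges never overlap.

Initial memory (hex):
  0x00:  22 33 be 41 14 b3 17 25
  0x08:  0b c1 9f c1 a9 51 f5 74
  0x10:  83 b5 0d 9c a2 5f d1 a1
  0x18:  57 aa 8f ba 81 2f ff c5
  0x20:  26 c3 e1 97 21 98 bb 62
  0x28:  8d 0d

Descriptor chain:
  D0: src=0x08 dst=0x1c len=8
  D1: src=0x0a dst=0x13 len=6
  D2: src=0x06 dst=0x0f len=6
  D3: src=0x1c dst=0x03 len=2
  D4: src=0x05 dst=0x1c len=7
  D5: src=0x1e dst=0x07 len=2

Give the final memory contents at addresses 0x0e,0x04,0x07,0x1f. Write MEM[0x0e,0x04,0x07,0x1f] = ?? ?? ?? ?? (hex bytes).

#0 dst[0x1c+8] := {0x0b,0xc1,0x9f,0xc1,0xa9,0x51,0xf5,0x74}
#1 dst[0x13+6] := {0x9f,0xc1,0xa9,0x51,0xf5,0x74}
#2 dst[0x0f+6] := {0x17,0x25,0x0b,0xc1,0x9f,0xc1}
#3 dst[0x03+2] := {0x0b,0xc1}
#4 dst[0x1c+7] := {0xb3,0x17,0x25,0x0b,0xc1,0x9f,0xc1}
#5 dst[0x07+2] := {0x25,0x0b}
query mem[0x0e]=0xf5, mem[0x04]=0xc1, mem[0x07]=0x25, mem[0x1f]=0x0b

MEM[0x0e,0x04,0x07,0x1f] = f5 c1 25 0b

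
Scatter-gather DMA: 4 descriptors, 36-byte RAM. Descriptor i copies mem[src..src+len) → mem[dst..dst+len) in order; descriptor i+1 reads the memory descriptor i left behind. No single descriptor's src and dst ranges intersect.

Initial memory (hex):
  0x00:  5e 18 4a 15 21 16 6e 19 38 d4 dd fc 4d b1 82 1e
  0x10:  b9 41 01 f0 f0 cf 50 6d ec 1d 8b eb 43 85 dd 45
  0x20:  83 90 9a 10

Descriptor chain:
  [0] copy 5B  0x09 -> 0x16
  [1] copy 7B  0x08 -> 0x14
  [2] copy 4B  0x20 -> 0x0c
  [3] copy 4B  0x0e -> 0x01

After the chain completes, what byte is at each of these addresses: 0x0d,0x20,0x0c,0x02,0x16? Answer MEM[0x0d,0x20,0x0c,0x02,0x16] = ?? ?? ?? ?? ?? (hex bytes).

D0: mem[0x16..0x1a] <- [d4 dd fc 4d b1]
D1: mem[0x14..0x1a] <- [38 d4 dd fc 4d b1 82]
D2: mem[0x0c..0x0f] <- [83 90 9a 10]
D3: mem[0x01..0x04] <- [9a 10 b9 41]
query mem[0x0d]=0x90, mem[0x20]=0x83, mem[0x0c]=0x83, mem[0x02]=0x10, mem[0x16]=0xdd

MEM[0x0d,0x20,0x0c,0x02,0x16] = 90 83 83 10 dd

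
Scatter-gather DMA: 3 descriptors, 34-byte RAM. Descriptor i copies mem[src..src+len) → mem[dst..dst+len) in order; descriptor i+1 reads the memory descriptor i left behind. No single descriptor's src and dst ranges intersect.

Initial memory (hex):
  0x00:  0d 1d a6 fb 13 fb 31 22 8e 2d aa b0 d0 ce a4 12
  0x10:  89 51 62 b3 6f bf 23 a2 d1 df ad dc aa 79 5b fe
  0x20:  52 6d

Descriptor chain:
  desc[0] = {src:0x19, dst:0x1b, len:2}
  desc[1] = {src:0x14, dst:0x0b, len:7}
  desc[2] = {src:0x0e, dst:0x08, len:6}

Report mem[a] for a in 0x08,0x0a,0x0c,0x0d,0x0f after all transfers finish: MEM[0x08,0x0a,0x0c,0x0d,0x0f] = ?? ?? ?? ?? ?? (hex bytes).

[0] 0x19->0x1b len=2 : df ad
[1] 0x14->0x0b len=7 : 6f bf 23 a2 d1 df ad
[2] 0x0e->0x08 len=6 : a2 d1 df ad 62 b3
query mem[0x08]=0xa2, mem[0x0a]=0xdf, mem[0x0c]=0x62, mem[0x0d]=0xb3, mem[0x0f]=0xd1

MEM[0x08,0x0a,0x0c,0x0d,0x0f] = a2 df 62 b3 d1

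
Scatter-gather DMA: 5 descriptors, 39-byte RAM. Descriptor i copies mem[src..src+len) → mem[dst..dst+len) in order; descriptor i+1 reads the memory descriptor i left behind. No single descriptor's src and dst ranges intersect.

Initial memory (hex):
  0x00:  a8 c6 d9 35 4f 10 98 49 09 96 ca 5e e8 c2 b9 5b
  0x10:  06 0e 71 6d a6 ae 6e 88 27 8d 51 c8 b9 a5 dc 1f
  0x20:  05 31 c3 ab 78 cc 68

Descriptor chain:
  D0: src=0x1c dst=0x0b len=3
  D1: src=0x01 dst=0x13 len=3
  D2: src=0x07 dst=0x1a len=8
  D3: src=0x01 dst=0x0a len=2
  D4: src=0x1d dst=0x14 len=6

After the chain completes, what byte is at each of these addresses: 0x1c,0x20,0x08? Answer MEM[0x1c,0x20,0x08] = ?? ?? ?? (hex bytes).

  after D0: wrote 3B at 0x0b = b9a5dc
  after D1: wrote 3B at 0x13 = c6d935
  after D2: wrote 8B at 0x1a = 490996cab9a5dcb9
  after D3: wrote 2B at 0x0a = c6d9
  after D4: wrote 6B at 0x14 = cab9a5dcb9c3
query mem[0x1c]=0x96, mem[0x20]=0xdc, mem[0x08]=0x09

MEM[0x1c,0x20,0x08] = 96 dc 09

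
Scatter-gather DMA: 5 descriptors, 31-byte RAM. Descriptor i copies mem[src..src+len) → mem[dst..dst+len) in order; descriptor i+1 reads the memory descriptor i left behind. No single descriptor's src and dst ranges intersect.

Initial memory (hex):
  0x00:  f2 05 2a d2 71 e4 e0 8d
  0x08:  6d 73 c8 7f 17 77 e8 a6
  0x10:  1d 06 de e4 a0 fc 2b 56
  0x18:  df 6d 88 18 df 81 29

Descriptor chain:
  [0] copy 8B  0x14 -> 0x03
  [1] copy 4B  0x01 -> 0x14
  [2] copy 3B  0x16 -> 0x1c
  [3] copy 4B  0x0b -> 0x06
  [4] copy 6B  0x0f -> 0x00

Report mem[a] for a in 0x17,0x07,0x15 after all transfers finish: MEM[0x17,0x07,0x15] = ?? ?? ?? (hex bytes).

MEM[0x17,0x07,0x15] = fc 17 2a

D0: mem[0x03..0x0a] <- [a0 fc 2b 56 df 6d 88 18]
D1: mem[0x14..0x17] <- [05 2a a0 fc]
D2: mem[0x1c..0x1e] <- [a0 fc df]
D3: mem[0x06..0x09] <- [7f 17 77 e8]
D4: mem[0x00..0x05] <- [a6 1d 06 de e4 05]
query mem[0x17]=0xfc, mem[0x07]=0x17, mem[0x15]=0x2a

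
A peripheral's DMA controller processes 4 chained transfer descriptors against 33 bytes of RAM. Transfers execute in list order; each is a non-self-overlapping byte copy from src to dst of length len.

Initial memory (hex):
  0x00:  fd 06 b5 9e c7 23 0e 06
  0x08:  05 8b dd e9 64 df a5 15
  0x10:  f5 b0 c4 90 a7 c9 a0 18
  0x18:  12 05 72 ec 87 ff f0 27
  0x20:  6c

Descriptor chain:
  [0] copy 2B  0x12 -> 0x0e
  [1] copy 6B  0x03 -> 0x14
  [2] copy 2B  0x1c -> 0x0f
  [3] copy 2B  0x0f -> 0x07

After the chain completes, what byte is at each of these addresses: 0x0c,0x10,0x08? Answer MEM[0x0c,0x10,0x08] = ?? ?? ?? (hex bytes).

MEM[0x0c,0x10,0x08] = 64 ff ff

D0: mem[0x0e..0x0f] <- [c4 90]
D1: mem[0x14..0x19] <- [9e c7 23 0e 06 05]
D2: mem[0x0f..0x10] <- [87 ff]
D3: mem[0x07..0x08] <- [87 ff]
query mem[0x0c]=0x64, mem[0x10]=0xff, mem[0x08]=0xff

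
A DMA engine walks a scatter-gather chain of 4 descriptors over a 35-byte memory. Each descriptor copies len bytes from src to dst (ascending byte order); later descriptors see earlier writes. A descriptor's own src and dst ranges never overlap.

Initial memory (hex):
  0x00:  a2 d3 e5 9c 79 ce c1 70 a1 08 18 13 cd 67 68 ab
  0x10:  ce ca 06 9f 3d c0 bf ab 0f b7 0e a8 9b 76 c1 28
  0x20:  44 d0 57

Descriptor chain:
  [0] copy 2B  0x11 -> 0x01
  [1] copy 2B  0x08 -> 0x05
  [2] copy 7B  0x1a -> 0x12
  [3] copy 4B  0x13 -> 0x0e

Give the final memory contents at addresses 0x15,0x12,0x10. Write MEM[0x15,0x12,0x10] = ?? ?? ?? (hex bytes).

[0] 0x11->0x01 len=2 : ca 06
[1] 0x08->0x05 len=2 : a1 08
[2] 0x1a->0x12 len=7 : 0e a8 9b 76 c1 28 44
[3] 0x13->0x0e len=4 : a8 9b 76 c1
query mem[0x15]=0x76, mem[0x12]=0x0e, mem[0x10]=0x76

MEM[0x15,0x12,0x10] = 76 0e 76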